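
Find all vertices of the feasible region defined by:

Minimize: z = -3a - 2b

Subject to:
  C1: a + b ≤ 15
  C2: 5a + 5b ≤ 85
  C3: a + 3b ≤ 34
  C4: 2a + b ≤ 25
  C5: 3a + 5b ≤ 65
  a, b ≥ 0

(0, 0), (12.5, 0), (10, 5), (5.5, 9.5), (0, 11.33)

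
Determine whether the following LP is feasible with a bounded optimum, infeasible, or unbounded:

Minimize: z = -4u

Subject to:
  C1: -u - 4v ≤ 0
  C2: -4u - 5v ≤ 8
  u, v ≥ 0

Unbounded (objective can decrease without bound)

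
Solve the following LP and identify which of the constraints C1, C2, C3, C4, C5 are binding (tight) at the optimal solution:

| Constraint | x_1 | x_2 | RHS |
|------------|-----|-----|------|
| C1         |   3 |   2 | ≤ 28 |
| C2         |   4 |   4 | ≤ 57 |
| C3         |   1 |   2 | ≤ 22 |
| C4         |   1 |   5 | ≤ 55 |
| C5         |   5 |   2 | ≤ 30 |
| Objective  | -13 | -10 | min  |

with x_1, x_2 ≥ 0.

At x_1 = 2, x_2 = 10, compute slack b - a·x for each constraint:
  C1: 28 − 26 = 2  (slack)
  C2: 57 − 48 = 9  (slack)
  C3: 22 − 22 = 0  (binding)
  C4: 55 − 52 = 3  (slack)
  C5: 30 − 30 = 0  (binding)

Optimal: x_1 = 2, x_2 = 10
Binding: C3, C5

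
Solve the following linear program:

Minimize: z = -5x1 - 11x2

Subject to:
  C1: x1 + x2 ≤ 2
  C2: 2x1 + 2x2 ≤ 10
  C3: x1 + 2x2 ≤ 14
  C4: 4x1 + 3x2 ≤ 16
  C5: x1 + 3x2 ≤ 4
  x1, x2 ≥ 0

Evaluate the objective at each vertex of the feasible region:
  z(0, 0) = 0
  z(2, 0) = -10
  z(1, 1) = -16  ←
  z(0, 1.333) = -14.67
The minimum is at x1 = 1, x2 = 1.

x1 = 1, x2 = 1, z = -16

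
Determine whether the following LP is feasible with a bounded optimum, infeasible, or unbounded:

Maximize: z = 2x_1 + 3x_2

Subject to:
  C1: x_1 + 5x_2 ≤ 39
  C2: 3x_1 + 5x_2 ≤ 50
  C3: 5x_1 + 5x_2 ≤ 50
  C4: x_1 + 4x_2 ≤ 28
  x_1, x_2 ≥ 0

Feasible with a bounded optimal solution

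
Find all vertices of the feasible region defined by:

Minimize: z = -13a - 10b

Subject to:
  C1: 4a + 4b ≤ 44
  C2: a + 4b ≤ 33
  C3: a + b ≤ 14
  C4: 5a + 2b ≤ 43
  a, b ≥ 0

(0, 0), (8.6, 0), (7, 4), (3.667, 7.333), (0, 8.25)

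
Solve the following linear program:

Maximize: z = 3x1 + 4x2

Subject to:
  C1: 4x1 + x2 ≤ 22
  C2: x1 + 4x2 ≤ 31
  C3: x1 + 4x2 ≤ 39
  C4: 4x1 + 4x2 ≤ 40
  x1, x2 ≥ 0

Evaluate the objective at each vertex of the feasible region:
  z(0, 0) = 0
  z(5.5, 0) = 16.5
  z(4, 6) = 36
  z(3, 7) = 37  ←
  z(0, 7.75) = 31
The maximum is at x1 = 3, x2 = 7.

x1 = 3, x2 = 7, z = 37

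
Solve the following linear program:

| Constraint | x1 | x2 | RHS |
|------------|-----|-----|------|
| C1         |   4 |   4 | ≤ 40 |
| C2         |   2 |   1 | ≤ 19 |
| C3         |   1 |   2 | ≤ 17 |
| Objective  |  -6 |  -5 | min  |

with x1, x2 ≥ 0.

Evaluate the objective at each vertex of the feasible region:
  z(0, 0) = 0
  z(9.5, 0) = -57
  z(9, 1) = -59  ←
  z(3, 7) = -53
  z(0, 8.5) = -42.5
The minimum is at x1 = 9, x2 = 1.

x1 = 9, x2 = 1, z = -59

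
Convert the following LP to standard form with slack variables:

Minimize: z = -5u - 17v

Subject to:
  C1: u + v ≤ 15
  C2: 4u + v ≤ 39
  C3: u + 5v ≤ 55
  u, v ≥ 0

min z = -5u - 17v

s.t.
  u + v + s1 = 15
  4u + v + s2 = 39
  u + 5v + s3 = 55
  u, v, s1, s2, s3 ≥ 0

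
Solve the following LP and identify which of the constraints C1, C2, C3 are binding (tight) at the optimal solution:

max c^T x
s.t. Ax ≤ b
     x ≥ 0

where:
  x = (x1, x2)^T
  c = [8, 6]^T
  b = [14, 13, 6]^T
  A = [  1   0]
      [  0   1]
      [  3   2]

At x1 = 0, x2 = 3, compute slack b - a·x for each constraint:
  C1: 14 − 0 = 14  (slack)
  C2: 13 − 3 = 10  (slack)
  C3: 6 − 6 = 0  (binding)

Optimal: x1 = 0, x2 = 3
Binding: C3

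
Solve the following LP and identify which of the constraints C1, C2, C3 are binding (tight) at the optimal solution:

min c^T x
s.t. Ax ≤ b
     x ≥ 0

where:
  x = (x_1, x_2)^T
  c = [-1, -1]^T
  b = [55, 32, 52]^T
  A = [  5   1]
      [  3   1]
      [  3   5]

At x_1 = 9, x_2 = 5, compute slack b - a·x for each constraint:
  C1: 55 − 50 = 5  (slack)
  C2: 32 − 32 = 0  (binding)
  C3: 52 − 52 = 0  (binding)

Optimal: x_1 = 9, x_2 = 5
Binding: C2, C3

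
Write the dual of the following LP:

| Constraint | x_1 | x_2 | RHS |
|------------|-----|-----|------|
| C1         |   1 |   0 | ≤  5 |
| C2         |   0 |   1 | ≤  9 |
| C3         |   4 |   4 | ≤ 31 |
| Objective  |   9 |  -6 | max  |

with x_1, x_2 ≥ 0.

Primal max cᵀx s.t. Ax ≤ b, x ≥ 0  →  Dual min bᵀy s.t. Aᵀy ≥ c, y ≥ 0.

Minimize: z = 5y1 + 9y2 + 31y3

Subject to:
  y1 + 4y3 ≥ 9
  y2 + 4y3 ≥ -6
  y1, y2, y3 ≥ 0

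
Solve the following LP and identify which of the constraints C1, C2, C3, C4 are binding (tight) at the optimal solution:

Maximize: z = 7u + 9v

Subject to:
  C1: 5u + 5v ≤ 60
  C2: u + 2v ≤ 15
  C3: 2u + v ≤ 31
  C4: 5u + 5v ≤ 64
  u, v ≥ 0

At u = 9, v = 3, compute slack b - a·x for each constraint:
  C1: 60 − 60 = 0  (binding)
  C2: 15 − 15 = 0  (binding)
  C3: 31 − 21 = 10  (slack)
  C4: 64 − 60 = 4  (slack)

Optimal: u = 9, v = 3
Binding: C1, C2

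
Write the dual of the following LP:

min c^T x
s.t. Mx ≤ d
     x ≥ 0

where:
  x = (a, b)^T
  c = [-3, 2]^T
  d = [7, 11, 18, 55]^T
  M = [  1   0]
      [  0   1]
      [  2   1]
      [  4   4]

Primal min cᵀx s.t. Ax ≤ b, x ≥ 0  →  Dual max −bᵀy s.t. Aᵀy ≥ −c, y ≥ 0.

Maximize: z = -7y1 - 11y2 - 18y3 - 55y4

Subject to:
  y1 + 2y3 + 4y4 ≥ 3
  y2 + y3 + 4y4 ≥ -2
  y1, y2, y3, y4 ≥ 0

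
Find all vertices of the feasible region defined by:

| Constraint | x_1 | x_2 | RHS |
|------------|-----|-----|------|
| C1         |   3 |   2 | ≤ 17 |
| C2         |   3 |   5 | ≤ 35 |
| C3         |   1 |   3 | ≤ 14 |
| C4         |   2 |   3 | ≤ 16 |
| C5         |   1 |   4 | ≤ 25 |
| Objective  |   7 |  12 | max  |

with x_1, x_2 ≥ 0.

(0, 0), (5.667, 0), (3.8, 2.8), (2, 4), (0, 4.667)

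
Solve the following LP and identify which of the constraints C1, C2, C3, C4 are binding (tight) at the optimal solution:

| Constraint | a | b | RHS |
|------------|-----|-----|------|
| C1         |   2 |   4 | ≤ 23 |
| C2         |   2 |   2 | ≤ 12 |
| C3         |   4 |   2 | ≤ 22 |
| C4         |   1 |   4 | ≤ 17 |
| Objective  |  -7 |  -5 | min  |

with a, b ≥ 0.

At a = 5, b = 1, compute slack b - a·x for each constraint:
  C1: 23 − 14 = 9  (slack)
  C2: 12 − 12 = 0  (binding)
  C3: 22 − 22 = 0  (binding)
  C4: 17 − 9 = 8  (slack)

Optimal: a = 5, b = 1
Binding: C2, C3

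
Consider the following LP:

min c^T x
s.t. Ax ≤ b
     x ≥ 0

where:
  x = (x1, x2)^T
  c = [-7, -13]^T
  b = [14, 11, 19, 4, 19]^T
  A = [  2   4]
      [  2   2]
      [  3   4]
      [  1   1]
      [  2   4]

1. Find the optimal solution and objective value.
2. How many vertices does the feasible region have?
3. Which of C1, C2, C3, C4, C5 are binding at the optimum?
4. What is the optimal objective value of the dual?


1. x1 = 1, x2 = 3, z = -46
2. 4
3. C1, C4
4. -46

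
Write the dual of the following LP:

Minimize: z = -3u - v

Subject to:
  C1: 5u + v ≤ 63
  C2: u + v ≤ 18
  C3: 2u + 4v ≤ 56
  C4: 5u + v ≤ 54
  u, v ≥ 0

Primal min cᵀx s.t. Ax ≤ b, x ≥ 0  →  Dual max −bᵀy s.t. Aᵀy ≥ −c, y ≥ 0.

Maximize: z = -63y1 - 18y2 - 56y3 - 54y4

Subject to:
  5y1 + y2 + 2y3 + 5y4 ≥ 3
  y1 + y2 + 4y3 + y4 ≥ 1
  y1, y2, y3, y4 ≥ 0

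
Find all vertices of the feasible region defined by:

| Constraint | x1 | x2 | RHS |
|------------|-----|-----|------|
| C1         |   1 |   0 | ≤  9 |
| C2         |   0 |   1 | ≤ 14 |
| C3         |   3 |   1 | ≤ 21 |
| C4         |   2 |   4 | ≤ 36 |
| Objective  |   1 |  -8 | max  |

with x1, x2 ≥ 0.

(0, 0), (7, 0), (4.8, 6.6), (0, 9)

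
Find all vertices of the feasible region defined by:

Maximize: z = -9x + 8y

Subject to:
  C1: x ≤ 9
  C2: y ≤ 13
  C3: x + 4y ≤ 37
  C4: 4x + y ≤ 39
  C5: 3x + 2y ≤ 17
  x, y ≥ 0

(0, 0), (5.667, 0), (0, 8.5)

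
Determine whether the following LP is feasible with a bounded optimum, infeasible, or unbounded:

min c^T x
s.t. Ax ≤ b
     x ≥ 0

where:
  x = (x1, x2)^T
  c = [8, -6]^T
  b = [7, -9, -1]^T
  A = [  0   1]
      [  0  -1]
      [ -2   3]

Infeasible (no feasible solution exists)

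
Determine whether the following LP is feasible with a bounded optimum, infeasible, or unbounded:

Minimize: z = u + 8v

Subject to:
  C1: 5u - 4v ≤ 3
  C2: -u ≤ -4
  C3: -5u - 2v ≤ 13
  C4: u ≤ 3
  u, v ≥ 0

Infeasible (no feasible solution exists)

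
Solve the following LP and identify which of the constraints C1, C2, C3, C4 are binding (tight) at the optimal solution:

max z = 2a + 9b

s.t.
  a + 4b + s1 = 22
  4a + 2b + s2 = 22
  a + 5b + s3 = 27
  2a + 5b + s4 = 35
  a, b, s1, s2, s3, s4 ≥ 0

At a = 2, b = 5, compute slack b - a·x for each constraint:
  C1: 22 − 22 = 0  (binding)
  C2: 22 − 18 = 4  (slack)
  C3: 27 − 27 = 0  (binding)
  C4: 35 − 29 = 6  (slack)

Optimal: a = 2, b = 5
Binding: C1, C3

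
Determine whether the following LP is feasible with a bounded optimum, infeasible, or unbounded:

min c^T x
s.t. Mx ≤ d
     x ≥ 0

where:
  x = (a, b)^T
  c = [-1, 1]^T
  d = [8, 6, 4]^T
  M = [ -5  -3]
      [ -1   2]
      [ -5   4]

Unbounded (objective can decrease without bound)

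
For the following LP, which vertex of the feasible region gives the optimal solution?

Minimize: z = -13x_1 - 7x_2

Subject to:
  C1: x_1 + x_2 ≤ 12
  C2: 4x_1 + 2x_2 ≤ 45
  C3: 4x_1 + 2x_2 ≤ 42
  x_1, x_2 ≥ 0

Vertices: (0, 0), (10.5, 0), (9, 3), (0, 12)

Evaluate the objective at each vertex of the feasible region:
  z(0, 0) = 0
  z(10.5, 0) = -136.5
  z(9, 3) = -138  ←
  z(0, 12) = -84
The minimum is at x_1 = 9, x_2 = 3.

(9, 3)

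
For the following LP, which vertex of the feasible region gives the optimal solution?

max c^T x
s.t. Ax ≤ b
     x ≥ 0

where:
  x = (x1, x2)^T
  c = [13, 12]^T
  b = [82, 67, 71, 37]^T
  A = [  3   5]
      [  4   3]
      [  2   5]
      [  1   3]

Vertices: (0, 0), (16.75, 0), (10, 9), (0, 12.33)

Evaluate the objective at each vertex of the feasible region:
  z(0, 0) = 0
  z(16.75, 0) = 217.8
  z(10, 9) = 238  ←
  z(0, 12.33) = 148
The maximum is at x1 = 10, x2 = 9.

(10, 9)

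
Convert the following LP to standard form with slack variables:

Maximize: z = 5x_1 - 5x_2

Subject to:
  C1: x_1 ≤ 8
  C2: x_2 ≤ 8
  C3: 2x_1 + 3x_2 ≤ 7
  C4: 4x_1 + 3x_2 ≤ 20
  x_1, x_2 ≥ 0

max z = 5x_1 - 5x_2

s.t.
  x_1 + s1 = 8
  x_2 + s2 = 8
  2x_1 + 3x_2 + s3 = 7
  4x_1 + 3x_2 + s4 = 20
  x_1, x_2, s1, s2, s3, s4 ≥ 0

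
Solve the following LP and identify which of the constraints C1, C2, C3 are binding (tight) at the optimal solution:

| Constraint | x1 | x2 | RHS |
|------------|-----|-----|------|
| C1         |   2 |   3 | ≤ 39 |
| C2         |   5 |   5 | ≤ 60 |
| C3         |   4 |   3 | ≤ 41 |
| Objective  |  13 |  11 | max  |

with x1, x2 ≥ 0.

At x1 = 5, x2 = 7, compute slack b - a·x for each constraint:
  C1: 39 − 31 = 8  (slack)
  C2: 60 − 60 = 0  (binding)
  C3: 41 − 41 = 0  (binding)

Optimal: x1 = 5, x2 = 7
Binding: C2, C3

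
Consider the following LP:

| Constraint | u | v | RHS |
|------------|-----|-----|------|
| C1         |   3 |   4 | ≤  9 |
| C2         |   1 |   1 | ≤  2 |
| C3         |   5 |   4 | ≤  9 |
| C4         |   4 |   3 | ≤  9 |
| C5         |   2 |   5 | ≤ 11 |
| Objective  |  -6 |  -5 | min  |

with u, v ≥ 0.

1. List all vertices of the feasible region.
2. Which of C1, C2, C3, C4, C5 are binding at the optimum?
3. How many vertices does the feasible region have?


1. (0, 0), (1.8, 0), (1, 1), (0, 2)
2. C2, C3
3. 4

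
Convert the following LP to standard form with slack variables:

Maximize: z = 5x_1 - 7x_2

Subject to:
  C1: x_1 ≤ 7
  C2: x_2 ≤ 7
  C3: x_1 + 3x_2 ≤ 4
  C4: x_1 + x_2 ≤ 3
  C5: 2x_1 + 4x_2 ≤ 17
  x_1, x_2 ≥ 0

max z = 5x_1 - 7x_2

s.t.
  x_1 + s1 = 7
  x_2 + s2 = 7
  x_1 + 3x_2 + s3 = 4
  x_1 + x_2 + s4 = 3
  2x_1 + 4x_2 + s5 = 17
  x_1, x_2, s1, s2, s3, s4, s5 ≥ 0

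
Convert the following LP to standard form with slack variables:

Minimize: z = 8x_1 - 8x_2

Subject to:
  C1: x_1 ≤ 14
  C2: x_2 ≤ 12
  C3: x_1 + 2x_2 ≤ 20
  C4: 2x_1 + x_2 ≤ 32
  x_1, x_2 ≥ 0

min z = 8x_1 - 8x_2

s.t.
  x_1 + s1 = 14
  x_2 + s2 = 12
  x_1 + 2x_2 + s3 = 20
  2x_1 + x_2 + s4 = 32
  x_1, x_2, s1, s2, s3, s4 ≥ 0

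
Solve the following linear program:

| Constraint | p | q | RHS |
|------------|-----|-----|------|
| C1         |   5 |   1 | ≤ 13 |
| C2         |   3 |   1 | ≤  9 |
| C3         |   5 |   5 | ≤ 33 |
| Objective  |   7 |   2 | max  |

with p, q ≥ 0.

Evaluate the objective at each vertex of the feasible region:
  z(0, 0) = 0
  z(2.6, 0) = 18.2
  z(2, 3) = 20  ←
  z(1.2, 5.4) = 19.2
  z(0, 6.6) = 13.2
The maximum is at p = 2, q = 3.

p = 2, q = 3, z = 20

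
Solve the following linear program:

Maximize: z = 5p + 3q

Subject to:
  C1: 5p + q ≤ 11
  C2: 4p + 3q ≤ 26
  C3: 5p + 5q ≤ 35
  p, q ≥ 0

Evaluate the objective at each vertex of the feasible region:
  z(0, 0) = 0
  z(2.2, 0) = 11
  z(1, 6) = 23  ←
  z(0, 7) = 21
The maximum is at p = 1, q = 6.

p = 1, q = 6, z = 23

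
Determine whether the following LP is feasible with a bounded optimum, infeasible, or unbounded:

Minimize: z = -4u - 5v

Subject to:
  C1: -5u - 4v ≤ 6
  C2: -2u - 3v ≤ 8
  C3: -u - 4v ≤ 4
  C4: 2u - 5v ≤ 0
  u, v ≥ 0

Unbounded (objective can decrease without bound)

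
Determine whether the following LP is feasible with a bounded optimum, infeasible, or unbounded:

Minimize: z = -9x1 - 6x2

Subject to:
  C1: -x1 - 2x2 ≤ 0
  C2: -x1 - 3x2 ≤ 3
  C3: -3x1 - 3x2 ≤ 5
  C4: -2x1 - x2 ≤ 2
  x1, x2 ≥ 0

Unbounded (objective can decrease without bound)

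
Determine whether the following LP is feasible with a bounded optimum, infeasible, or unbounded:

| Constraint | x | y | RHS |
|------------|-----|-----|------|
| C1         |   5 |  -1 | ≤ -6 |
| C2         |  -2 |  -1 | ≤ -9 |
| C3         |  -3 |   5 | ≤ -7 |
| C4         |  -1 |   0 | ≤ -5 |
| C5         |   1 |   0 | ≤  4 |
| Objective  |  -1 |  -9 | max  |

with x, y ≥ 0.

Infeasible (no feasible solution exists)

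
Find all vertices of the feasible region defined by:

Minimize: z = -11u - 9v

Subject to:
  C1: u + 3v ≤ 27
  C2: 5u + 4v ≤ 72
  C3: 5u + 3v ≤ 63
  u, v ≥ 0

(0, 0), (12.6, 0), (9, 6), (0, 9)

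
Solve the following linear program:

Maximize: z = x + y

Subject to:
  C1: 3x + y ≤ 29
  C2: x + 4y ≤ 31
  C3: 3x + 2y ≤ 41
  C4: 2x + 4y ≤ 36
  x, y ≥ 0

Evaluate the objective at each vertex of the feasible region:
  z(0, 0) = 0
  z(9.667, 0) = 9.667
  z(8, 5) = 13  ←
  z(5, 6.5) = 11.5
  z(0, 7.75) = 7.75
The maximum is at x = 8, y = 5.

x = 8, y = 5, z = 13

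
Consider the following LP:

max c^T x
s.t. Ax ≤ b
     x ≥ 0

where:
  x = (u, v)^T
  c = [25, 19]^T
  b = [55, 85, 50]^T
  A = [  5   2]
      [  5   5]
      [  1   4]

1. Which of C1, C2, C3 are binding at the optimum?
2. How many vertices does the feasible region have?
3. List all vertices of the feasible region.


1. C1, C2
2. 5
3. (0, 0), (11, 0), (7, 10), (6, 11), (0, 12.5)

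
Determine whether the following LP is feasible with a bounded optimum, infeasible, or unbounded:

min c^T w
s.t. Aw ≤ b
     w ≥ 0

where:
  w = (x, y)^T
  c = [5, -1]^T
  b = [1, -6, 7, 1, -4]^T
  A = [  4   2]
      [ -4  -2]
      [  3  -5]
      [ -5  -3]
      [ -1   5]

Infeasible (no feasible solution exists)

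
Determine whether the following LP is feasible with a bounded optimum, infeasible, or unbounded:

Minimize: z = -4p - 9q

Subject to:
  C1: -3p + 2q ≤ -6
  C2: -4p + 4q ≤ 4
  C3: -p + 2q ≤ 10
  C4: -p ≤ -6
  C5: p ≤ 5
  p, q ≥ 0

Infeasible (no feasible solution exists)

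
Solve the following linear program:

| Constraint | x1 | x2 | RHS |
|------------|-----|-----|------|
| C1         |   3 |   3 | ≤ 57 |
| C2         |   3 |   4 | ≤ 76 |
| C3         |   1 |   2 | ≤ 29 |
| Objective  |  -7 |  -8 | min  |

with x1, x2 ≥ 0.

Evaluate the objective at each vertex of the feasible region:
  z(0, 0) = 0
  z(19, 0) = -133
  z(9, 10) = -143  ←
  z(0, 14.5) = -116
The minimum is at x1 = 9, x2 = 10.

x1 = 9, x2 = 10, z = -143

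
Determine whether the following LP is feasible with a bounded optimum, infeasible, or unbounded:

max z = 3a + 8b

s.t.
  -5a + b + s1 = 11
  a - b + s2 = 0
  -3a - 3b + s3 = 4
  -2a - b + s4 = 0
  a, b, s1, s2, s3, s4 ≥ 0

Unbounded (objective can increase without bound)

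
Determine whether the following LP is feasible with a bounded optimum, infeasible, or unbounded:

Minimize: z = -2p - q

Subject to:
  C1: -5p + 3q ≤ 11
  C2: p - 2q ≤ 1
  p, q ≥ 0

Unbounded (objective can decrease without bound)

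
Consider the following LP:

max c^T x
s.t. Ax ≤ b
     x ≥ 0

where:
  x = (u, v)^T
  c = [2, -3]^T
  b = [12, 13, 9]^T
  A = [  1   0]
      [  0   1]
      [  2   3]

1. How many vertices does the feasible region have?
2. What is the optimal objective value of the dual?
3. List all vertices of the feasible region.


1. 3
2. 9
3. (0, 0), (4.5, 0), (0, 3)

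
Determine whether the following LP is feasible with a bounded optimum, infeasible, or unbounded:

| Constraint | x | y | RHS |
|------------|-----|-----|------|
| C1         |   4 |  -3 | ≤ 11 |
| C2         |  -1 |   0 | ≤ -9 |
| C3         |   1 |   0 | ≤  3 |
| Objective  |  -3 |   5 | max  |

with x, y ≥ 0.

Infeasible (no feasible solution exists)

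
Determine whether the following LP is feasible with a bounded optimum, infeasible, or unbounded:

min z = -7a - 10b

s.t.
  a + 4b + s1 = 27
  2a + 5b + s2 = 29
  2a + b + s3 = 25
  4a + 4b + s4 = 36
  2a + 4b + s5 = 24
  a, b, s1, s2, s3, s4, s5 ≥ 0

Feasible with a bounded optimal solution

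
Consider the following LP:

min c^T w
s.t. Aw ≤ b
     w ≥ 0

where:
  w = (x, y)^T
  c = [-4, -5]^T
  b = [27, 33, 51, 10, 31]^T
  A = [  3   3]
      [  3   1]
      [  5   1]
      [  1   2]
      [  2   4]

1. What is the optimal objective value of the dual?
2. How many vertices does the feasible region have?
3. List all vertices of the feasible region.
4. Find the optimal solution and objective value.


1. -37
2. 4
3. (0, 0), (9, 0), (8, 1), (0, 5)
4. x = 8, y = 1, z = -37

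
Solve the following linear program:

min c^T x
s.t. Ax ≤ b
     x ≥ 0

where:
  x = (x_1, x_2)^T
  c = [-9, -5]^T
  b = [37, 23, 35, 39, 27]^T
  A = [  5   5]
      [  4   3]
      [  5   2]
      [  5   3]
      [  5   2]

Evaluate the objective at each vertex of the feasible region:
  z(0, 0) = 0
  z(5.4, 0) = -48.6
  z(5, 1) = -50  ←
  z(0.8, 6.6) = -40.2
  z(0, 7.4) = -37
The minimum is at x_1 = 5, x_2 = 1.

x_1 = 5, x_2 = 1, z = -50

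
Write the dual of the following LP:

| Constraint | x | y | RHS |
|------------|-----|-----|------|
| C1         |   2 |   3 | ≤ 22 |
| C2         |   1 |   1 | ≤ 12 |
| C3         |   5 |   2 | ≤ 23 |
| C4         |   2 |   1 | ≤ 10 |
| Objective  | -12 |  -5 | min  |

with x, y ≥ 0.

Primal min cᵀx s.t. Ax ≤ b, x ≥ 0  →  Dual max −bᵀy s.t. Aᵀy ≥ −c, y ≥ 0.

Maximize: z = -22y1 - 12y2 - 23y3 - 10y4

Subject to:
  2y1 + y2 + 5y3 + 2y4 ≥ 12
  3y1 + y2 + 2y3 + y4 ≥ 5
  y1, y2, y3, y4 ≥ 0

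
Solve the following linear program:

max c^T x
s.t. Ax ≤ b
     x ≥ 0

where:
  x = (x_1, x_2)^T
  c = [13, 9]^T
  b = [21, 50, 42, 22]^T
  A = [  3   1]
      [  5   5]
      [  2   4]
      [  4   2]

Evaluate the objective at each vertex of the feasible region:
  z(0, 0) = 0
  z(5.5, 0) = 71.5
  z(1, 9) = 94  ←
  z(0, 10) = 90
The maximum is at x_1 = 1, x_2 = 9.

x_1 = 1, x_2 = 9, z = 94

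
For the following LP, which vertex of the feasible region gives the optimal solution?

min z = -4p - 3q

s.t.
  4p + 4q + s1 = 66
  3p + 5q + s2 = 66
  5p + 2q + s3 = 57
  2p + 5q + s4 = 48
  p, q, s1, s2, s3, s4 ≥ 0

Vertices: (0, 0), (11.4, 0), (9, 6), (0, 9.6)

Evaluate the objective at each vertex of the feasible region:
  z(0, 0) = 0
  z(11.4, 0) = -45.6
  z(9, 6) = -54  ←
  z(0, 9.6) = -28.8
The minimum is at p = 9, q = 6.

(9, 6)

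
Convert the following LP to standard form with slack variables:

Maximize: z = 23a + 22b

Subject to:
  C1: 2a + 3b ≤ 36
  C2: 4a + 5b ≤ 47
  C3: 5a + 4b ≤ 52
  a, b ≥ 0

max z = 23a + 22b

s.t.
  2a + 3b + s1 = 36
  4a + 5b + s2 = 47
  5a + 4b + s3 = 52
  a, b, s1, s2, s3 ≥ 0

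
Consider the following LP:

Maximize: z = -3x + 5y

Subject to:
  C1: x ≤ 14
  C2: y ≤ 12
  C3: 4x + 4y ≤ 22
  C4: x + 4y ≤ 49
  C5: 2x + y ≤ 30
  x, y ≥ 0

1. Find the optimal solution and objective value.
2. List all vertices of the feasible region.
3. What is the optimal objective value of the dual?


1. x = 0, y = 5.5, z = 27.5
2. (0, 0), (5.5, 0), (0, 5.5)
3. 27.5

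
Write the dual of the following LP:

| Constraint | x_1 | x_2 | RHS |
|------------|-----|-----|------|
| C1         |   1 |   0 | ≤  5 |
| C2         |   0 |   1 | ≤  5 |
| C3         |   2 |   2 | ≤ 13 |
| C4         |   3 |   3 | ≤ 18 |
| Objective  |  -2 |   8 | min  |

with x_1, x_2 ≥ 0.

Primal min cᵀx s.t. Ax ≤ b, x ≥ 0  →  Dual max −bᵀy s.t. Aᵀy ≥ −c, y ≥ 0.

Maximize: z = -5y1 - 5y2 - 13y3 - 18y4

Subject to:
  y1 + 2y3 + 3y4 ≥ 2
  y2 + 2y3 + 3y4 ≥ -8
  y1, y2, y3, y4 ≥ 0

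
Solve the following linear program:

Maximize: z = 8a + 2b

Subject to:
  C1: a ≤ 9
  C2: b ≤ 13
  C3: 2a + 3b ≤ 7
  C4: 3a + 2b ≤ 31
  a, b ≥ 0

Evaluate the objective at each vertex of the feasible region:
  z(0, 0) = 0
  z(3.5, 0) = 28  ←
  z(0, 2.333) = 4.667
The maximum is at a = 3.5, b = 0.

a = 3.5, b = 0, z = 28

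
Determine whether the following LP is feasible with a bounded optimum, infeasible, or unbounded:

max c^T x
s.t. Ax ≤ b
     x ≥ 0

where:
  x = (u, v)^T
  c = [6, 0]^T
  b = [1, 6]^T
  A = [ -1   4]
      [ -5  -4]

Unbounded (objective can increase without bound)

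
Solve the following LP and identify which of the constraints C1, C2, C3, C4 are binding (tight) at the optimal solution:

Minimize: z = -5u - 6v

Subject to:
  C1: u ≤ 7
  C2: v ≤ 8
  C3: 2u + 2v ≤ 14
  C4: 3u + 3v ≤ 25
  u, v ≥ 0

At u = 0, v = 7, compute slack b - a·x for each constraint:
  C1: 7 − 0 = 7  (slack)
  C2: 8 − 7 = 1  (slack)
  C3: 14 − 14 = 0  (binding)
  C4: 25 − 21 = 4  (slack)

Optimal: u = 0, v = 7
Binding: C3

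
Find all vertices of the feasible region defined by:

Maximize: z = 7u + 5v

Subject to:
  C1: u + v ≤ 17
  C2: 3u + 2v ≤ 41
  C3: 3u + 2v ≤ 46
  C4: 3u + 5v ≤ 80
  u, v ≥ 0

(0, 0), (13.67, 0), (7, 10), (2.5, 14.5), (0, 16)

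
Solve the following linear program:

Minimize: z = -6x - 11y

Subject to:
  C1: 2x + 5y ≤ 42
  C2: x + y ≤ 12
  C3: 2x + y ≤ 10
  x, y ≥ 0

Evaluate the objective at each vertex of the feasible region:
  z(0, 0) = 0
  z(5, 0) = -30
  z(1, 8) = -94  ←
  z(0, 8.4) = -92.4
The minimum is at x = 1, y = 8.

x = 1, y = 8, z = -94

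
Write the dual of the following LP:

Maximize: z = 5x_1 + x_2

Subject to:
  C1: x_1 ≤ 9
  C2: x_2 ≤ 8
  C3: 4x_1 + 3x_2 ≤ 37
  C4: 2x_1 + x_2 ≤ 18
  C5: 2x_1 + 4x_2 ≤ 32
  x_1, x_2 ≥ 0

Primal max cᵀx s.t. Ax ≤ b, x ≥ 0  →  Dual min bᵀy s.t. Aᵀy ≥ c, y ≥ 0.

Minimize: z = 9y1 + 8y2 + 37y3 + 18y4 + 32y5

Subject to:
  y1 + 4y3 + 2y4 + 2y5 ≥ 5
  y2 + 3y3 + y4 + 4y5 ≥ 1
  y1, y2, y3, y4, y5 ≥ 0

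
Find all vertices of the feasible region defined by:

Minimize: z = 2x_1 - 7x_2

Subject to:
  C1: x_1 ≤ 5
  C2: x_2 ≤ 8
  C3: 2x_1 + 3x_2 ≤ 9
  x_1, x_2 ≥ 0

(0, 0), (4.5, 0), (0, 3)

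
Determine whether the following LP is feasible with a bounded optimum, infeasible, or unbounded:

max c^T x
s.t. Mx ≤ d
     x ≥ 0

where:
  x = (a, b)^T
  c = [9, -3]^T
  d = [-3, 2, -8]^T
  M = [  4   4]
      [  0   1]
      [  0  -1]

Infeasible (no feasible solution exists)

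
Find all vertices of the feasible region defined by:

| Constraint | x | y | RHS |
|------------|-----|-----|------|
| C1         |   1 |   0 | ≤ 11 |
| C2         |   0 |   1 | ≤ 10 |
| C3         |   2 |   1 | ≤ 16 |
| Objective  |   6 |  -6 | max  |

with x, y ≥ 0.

(0, 0), (8, 0), (3, 10), (0, 10)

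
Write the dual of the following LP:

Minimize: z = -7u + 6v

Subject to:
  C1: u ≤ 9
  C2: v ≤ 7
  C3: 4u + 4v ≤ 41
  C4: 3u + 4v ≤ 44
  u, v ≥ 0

Primal min cᵀx s.t. Ax ≤ b, x ≥ 0  →  Dual max −bᵀy s.t. Aᵀy ≥ −c, y ≥ 0.

Maximize: z = -9y1 - 7y2 - 41y3 - 44y4

Subject to:
  y1 + 4y3 + 3y4 ≥ 7
  y2 + 4y3 + 4y4 ≥ -6
  y1, y2, y3, y4 ≥ 0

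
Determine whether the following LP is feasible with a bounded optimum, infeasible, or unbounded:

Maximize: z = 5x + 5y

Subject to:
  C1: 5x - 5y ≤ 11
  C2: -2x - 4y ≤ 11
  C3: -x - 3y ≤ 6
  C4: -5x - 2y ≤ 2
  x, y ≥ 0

Unbounded (objective can increase without bound)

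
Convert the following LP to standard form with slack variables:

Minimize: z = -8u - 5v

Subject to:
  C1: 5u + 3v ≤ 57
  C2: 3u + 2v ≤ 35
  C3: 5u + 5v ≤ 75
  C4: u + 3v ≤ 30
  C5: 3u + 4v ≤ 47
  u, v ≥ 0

min z = -8u - 5v

s.t.
  5u + 3v + s1 = 57
  3u + 2v + s2 = 35
  5u + 5v + s3 = 75
  u + 3v + s4 = 30
  3u + 4v + s5 = 47
  u, v, s1, s2, s3, s4, s5 ≥ 0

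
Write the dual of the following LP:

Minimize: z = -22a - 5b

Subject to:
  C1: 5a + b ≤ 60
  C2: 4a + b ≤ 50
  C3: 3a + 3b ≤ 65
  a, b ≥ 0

Primal min cᵀx s.t. Ax ≤ b, x ≥ 0  →  Dual max −bᵀy s.t. Aᵀy ≥ −c, y ≥ 0.

Maximize: z = -60y1 - 50y2 - 65y3

Subject to:
  5y1 + 4y2 + 3y3 ≥ 22
  y1 + y2 + 3y3 ≥ 5
  y1, y2, y3 ≥ 0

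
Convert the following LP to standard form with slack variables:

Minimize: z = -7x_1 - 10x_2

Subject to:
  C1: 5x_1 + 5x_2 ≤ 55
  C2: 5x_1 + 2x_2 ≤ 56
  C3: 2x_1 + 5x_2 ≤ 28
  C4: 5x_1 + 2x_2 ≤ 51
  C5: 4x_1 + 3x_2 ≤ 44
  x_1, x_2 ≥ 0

min z = -7x_1 - 10x_2

s.t.
  5x_1 + 5x_2 + s1 = 55
  5x_1 + 2x_2 + s2 = 56
  2x_1 + 5x_2 + s3 = 28
  5x_1 + 2x_2 + s4 = 51
  4x_1 + 3x_2 + s5 = 44
  x_1, x_2, s1, s2, s3, s4, s5 ≥ 0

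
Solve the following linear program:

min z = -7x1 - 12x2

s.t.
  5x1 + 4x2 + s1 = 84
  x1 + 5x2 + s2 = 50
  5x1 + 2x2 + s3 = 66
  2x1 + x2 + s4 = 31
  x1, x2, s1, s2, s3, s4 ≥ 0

Evaluate the objective at each vertex of the feasible region:
  z(0, 0) = 0
  z(13.2, 0) = -92.4
  z(10, 8) = -166  ←
  z(0, 10) = -120
The minimum is at x1 = 10, x2 = 8.

x1 = 10, x2 = 8, z = -166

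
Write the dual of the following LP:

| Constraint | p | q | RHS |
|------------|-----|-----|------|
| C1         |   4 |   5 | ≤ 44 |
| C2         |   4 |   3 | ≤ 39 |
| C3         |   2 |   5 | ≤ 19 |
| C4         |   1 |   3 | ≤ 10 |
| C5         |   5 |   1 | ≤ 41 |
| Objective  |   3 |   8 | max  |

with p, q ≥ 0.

Primal max cᵀx s.t. Ax ≤ b, x ≥ 0  →  Dual min bᵀy s.t. Aᵀy ≥ c, y ≥ 0.

Minimize: z = 44y1 + 39y2 + 19y3 + 10y4 + 41y5

Subject to:
  4y1 + 4y2 + 2y3 + y4 + 5y5 ≥ 3
  5y1 + 3y2 + 5y3 + 3y4 + y5 ≥ 8
  y1, y2, y3, y4, y5 ≥ 0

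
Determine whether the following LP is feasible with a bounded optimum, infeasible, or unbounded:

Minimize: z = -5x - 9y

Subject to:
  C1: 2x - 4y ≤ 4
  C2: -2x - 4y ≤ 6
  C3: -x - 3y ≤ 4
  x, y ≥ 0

Unbounded (objective can decrease without bound)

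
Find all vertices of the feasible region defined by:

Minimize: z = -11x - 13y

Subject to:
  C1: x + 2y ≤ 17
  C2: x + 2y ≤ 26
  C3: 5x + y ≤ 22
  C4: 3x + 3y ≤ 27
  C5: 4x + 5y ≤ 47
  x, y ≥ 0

(0, 0), (4.4, 0), (3.25, 5.75), (1, 8), (0, 8.5)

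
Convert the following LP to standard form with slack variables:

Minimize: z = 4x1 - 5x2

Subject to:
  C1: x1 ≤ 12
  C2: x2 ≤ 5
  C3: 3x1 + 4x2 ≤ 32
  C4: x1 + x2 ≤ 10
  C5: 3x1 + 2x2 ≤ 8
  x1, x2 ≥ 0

min z = 4x1 - 5x2

s.t.
  x1 + s1 = 12
  x2 + s2 = 5
  3x1 + 4x2 + s3 = 32
  x1 + x2 + s4 = 10
  3x1 + 2x2 + s5 = 8
  x1, x2, s1, s2, s3, s4, s5 ≥ 0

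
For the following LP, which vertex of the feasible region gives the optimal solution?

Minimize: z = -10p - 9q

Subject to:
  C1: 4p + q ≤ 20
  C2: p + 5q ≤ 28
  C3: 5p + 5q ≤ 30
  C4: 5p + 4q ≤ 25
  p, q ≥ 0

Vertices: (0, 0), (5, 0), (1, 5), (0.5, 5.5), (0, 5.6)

Evaluate the objective at each vertex of the feasible region:
  z(0, 0) = 0
  z(5, 0) = -50
  z(1, 5) = -55  ←
  z(0.5, 5.5) = -54.5
  z(0, 5.6) = -50.4
The minimum is at p = 1, q = 5.

(1, 5)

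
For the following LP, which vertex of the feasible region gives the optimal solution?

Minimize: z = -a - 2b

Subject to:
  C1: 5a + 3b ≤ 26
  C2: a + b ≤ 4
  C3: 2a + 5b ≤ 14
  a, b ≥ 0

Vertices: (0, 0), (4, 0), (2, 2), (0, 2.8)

Evaluate the objective at each vertex of the feasible region:
  z(0, 0) = 0
  z(4, 0) = -4
  z(2, 2) = -6  ←
  z(0, 2.8) = -5.6
The minimum is at a = 2, b = 2.

(2, 2)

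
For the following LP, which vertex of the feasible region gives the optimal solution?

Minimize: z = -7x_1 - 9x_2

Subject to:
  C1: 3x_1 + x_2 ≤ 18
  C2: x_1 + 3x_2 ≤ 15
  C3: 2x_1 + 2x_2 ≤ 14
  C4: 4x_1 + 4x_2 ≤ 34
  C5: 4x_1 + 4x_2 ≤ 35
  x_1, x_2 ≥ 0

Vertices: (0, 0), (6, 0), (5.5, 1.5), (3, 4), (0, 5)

Evaluate the objective at each vertex of the feasible region:
  z(0, 0) = 0
  z(6, 0) = -42
  z(5.5, 1.5) = -52
  z(3, 4) = -57  ←
  z(0, 5) = -45
The minimum is at x_1 = 3, x_2 = 4.

(3, 4)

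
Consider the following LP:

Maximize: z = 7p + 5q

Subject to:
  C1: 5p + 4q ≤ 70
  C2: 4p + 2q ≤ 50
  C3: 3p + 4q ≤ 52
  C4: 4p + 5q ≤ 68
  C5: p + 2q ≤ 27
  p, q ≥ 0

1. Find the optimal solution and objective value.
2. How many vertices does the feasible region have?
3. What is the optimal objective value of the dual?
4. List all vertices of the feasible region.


1. p = 10, q = 5, z = 95
2. 5
3. 95
4. (0, 0), (12.5, 0), (10, 5), (9, 6.25), (0, 13)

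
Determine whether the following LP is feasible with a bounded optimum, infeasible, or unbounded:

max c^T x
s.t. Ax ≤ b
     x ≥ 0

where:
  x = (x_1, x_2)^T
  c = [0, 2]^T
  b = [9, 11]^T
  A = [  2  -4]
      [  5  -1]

Unbounded (objective can increase without bound)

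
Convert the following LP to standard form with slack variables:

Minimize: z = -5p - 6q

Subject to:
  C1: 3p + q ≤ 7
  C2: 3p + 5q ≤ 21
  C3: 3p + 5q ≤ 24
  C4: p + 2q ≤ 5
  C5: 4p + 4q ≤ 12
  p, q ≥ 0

min z = -5p - 6q

s.t.
  3p + q + s1 = 7
  3p + 5q + s2 = 21
  3p + 5q + s3 = 24
  p + 2q + s4 = 5
  4p + 4q + s5 = 12
  p, q, s1, s2, s3, s4, s5 ≥ 0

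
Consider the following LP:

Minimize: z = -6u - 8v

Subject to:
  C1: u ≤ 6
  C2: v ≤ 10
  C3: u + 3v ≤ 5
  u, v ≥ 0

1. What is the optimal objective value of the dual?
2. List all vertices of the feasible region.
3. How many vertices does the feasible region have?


1. -30
2. (0, 0), (5, 0), (0, 1.667)
3. 3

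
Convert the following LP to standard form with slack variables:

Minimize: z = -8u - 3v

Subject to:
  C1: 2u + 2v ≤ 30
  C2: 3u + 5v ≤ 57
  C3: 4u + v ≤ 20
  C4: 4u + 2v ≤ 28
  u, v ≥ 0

min z = -8u - 3v

s.t.
  2u + 2v + s1 = 30
  3u + 5v + s2 = 57
  4u + v + s3 = 20
  4u + 2v + s4 = 28
  u, v, s1, s2, s3, s4 ≥ 0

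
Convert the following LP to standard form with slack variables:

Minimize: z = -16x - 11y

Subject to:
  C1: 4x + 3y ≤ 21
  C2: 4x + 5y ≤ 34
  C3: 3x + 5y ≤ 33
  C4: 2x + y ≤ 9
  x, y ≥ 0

min z = -16x - 11y

s.t.
  4x + 3y + s1 = 21
  4x + 5y + s2 = 34
  3x + 5y + s3 = 33
  2x + y + s4 = 9
  x, y, s1, s2, s3, s4 ≥ 0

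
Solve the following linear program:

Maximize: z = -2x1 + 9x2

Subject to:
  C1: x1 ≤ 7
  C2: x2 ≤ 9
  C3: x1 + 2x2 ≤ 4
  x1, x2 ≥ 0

Evaluate the objective at each vertex of the feasible region:
  z(0, 0) = 0
  z(4, 0) = -8
  z(0, 2) = 18  ←
The maximum is at x1 = 0, x2 = 2.

x1 = 0, x2 = 2, z = 18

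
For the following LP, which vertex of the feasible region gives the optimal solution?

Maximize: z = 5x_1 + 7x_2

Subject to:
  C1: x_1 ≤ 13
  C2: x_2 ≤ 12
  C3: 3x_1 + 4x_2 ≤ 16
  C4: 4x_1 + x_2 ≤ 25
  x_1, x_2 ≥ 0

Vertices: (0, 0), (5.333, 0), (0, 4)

Evaluate the objective at each vertex of the feasible region:
  z(0, 0) = 0
  z(5.333, 0) = 26.67
  z(0, 4) = 28  ←
The maximum is at x_1 = 0, x_2 = 4.

(0, 4)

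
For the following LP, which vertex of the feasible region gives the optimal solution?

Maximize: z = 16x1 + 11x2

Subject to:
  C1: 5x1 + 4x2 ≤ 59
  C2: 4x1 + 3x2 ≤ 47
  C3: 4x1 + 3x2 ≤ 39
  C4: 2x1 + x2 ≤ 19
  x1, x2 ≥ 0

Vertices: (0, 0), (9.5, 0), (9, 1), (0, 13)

Evaluate the objective at each vertex of the feasible region:
  z(0, 0) = 0
  z(9.5, 0) = 152
  z(9, 1) = 155  ←
  z(0, 13) = 143
The maximum is at x1 = 9, x2 = 1.

(9, 1)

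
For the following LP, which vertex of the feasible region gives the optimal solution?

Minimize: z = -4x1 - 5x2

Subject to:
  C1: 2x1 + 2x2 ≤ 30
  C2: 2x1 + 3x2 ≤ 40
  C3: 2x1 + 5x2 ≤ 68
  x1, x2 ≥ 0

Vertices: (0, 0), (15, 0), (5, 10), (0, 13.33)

Evaluate the objective at each vertex of the feasible region:
  z(0, 0) = 0
  z(15, 0) = -60
  z(5, 10) = -70  ←
  z(0, 13.33) = -66.67
The minimum is at x1 = 5, x2 = 10.

(5, 10)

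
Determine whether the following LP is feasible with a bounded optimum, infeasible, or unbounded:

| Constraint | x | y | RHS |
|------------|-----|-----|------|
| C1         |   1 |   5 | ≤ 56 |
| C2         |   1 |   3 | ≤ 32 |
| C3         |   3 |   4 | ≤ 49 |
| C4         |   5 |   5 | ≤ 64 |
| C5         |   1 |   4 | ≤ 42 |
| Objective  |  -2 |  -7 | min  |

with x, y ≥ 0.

Feasible with a bounded optimal solution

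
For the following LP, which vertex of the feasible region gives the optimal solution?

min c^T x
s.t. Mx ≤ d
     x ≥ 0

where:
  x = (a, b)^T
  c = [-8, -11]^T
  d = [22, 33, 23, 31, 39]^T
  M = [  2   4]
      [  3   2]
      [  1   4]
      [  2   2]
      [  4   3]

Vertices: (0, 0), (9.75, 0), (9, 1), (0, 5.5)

Evaluate the objective at each vertex of the feasible region:
  z(0, 0) = 0
  z(9.75, 0) = -78
  z(9, 1) = -83  ←
  z(0, 5.5) = -60.5
The minimum is at a = 9, b = 1.

(9, 1)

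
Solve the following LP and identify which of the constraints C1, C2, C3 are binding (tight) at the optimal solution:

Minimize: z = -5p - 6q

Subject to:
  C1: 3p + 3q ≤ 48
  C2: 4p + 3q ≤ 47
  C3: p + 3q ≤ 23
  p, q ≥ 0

At p = 8, q = 5, compute slack b - a·x for each constraint:
  C1: 48 − 39 = 9  (slack)
  C2: 47 − 47 = 0  (binding)
  C3: 23 − 23 = 0  (binding)

Optimal: p = 8, q = 5
Binding: C2, C3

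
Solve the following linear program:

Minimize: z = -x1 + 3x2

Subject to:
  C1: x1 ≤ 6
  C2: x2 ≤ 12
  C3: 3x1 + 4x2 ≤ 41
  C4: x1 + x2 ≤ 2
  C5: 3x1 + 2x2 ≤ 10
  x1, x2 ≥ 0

Evaluate the objective at each vertex of the feasible region:
  z(0, 0) = 0
  z(2, 0) = -2  ←
  z(0, 2) = 6
The minimum is at x1 = 2, x2 = 0.

x1 = 2, x2 = 0, z = -2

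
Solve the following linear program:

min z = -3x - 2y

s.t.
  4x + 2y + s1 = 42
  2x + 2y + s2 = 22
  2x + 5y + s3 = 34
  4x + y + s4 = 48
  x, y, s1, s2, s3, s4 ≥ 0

Evaluate the objective at each vertex of the feasible region:
  z(0, 0) = 0
  z(10.5, 0) = -31.5
  z(10, 1) = -32  ←
  z(7, 4) = -29
  z(0, 6.8) = -13.6
The minimum is at x = 10, y = 1.

x = 10, y = 1, z = -32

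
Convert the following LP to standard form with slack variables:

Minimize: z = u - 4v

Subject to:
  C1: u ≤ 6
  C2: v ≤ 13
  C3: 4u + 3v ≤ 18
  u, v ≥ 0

min z = u - 4v

s.t.
  u + s1 = 6
  v + s2 = 13
  4u + 3v + s3 = 18
  u, v, s1, s2, s3 ≥ 0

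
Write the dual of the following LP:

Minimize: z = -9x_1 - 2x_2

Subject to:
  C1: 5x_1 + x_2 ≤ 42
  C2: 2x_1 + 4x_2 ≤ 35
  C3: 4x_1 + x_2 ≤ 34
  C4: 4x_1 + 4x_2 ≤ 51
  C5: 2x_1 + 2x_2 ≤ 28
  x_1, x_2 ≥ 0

Primal min cᵀx s.t. Ax ≤ b, x ≥ 0  →  Dual max −bᵀy s.t. Aᵀy ≥ −c, y ≥ 0.

Maximize: z = -42y1 - 35y2 - 34y3 - 51y4 - 28y5

Subject to:
  5y1 + 2y2 + 4y3 + 4y4 + 2y5 ≥ 9
  y1 + 4y2 + y3 + 4y4 + 2y5 ≥ 2
  y1, y2, y3, y4, y5 ≥ 0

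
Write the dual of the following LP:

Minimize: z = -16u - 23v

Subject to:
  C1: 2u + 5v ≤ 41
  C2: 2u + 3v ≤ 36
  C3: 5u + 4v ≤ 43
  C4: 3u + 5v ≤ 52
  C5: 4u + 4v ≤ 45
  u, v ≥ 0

Primal min cᵀx s.t. Ax ≤ b, x ≥ 0  →  Dual max −bᵀy s.t. Aᵀy ≥ −c, y ≥ 0.

Maximize: z = -41y1 - 36y2 - 43y3 - 52y4 - 45y5

Subject to:
  2y1 + 2y2 + 5y3 + 3y4 + 4y5 ≥ 16
  5y1 + 3y2 + 4y3 + 5y4 + 4y5 ≥ 23
  y1, y2, y3, y4, y5 ≥ 0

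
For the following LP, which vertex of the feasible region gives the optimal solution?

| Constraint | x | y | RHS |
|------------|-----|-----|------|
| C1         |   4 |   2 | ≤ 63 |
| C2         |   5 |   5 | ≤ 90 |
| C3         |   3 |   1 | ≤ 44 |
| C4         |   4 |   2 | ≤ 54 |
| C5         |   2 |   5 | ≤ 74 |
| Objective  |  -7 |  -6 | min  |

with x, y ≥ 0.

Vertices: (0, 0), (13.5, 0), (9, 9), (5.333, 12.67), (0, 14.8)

Evaluate the objective at each vertex of the feasible region:
  z(0, 0) = 0
  z(13.5, 0) = -94.5
  z(9, 9) = -117  ←
  z(5.333, 12.67) = -113.3
  z(0, 14.8) = -88.8
The minimum is at x = 9, y = 9.

(9, 9)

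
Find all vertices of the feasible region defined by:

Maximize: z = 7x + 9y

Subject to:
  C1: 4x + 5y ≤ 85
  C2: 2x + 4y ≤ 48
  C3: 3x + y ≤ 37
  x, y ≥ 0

(0, 0), (12.33, 0), (10, 7), (0, 12)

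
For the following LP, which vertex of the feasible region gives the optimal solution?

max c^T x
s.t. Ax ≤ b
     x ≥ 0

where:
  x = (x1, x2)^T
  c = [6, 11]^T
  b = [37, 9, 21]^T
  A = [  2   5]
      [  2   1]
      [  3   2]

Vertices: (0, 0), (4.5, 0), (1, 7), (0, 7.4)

Evaluate the objective at each vertex of the feasible region:
  z(0, 0) = 0
  z(4.5, 0) = 27
  z(1, 7) = 83  ←
  z(0, 7.4) = 81.4
The maximum is at x1 = 1, x2 = 7.

(1, 7)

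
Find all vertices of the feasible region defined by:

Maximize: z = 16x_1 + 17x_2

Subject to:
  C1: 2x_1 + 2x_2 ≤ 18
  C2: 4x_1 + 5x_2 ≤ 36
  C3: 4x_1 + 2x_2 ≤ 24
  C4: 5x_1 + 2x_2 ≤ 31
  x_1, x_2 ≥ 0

(0, 0), (6, 0), (4, 4), (0, 7.2)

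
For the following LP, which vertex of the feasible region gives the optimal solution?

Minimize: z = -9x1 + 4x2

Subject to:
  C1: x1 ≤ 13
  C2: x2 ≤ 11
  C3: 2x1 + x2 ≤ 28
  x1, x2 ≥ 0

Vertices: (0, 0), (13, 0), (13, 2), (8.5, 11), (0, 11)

Evaluate the objective at each vertex of the feasible region:
  z(0, 0) = 0
  z(13, 0) = -117  ←
  z(13, 2) = -109
  z(8.5, 11) = -32.5
  z(0, 11) = 44
The minimum is at x1 = 13, x2 = 0.

(13, 0)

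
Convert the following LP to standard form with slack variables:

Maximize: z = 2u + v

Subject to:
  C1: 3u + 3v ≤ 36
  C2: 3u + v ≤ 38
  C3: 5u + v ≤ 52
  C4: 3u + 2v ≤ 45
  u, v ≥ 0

max z = 2u + v

s.t.
  3u + 3v + s1 = 36
  3u + v + s2 = 38
  5u + v + s3 = 52
  3u + 2v + s4 = 45
  u, v, s1, s2, s3, s4 ≥ 0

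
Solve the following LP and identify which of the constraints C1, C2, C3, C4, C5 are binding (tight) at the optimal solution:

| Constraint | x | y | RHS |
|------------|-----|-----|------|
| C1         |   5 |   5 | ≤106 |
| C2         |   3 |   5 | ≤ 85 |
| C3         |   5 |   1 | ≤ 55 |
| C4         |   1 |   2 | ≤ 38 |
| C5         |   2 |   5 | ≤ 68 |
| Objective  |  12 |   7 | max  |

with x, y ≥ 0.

At x = 9, y = 10, compute slack b - a·x for each constraint:
  C1: 106 − 95 = 11  (slack)
  C2: 85 − 77 = 8  (slack)
  C3: 55 − 55 = 0  (binding)
  C4: 38 − 29 = 9  (slack)
  C5: 68 − 68 = 0  (binding)

Optimal: x = 9, y = 10
Binding: C3, C5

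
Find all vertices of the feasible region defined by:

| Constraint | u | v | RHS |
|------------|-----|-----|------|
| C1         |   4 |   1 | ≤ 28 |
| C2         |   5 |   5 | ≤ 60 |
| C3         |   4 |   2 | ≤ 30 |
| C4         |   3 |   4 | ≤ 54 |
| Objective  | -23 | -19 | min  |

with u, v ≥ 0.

(0, 0), (7, 0), (6.5, 2), (3, 9), (0, 12)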